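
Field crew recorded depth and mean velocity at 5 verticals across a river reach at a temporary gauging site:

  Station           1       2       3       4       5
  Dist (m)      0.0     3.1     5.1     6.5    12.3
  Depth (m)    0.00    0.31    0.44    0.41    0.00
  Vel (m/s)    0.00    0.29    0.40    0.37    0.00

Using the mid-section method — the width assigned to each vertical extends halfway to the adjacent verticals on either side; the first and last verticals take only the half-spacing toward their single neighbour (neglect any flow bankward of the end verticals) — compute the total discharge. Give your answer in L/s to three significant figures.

1070 L/s

w_2 = (5.1 − 0.0)/2 = 2.55 m; q_2 = 0.29 × 0.31 × 2.55 = 0.2292 m³/s
w_3 = (6.5 − 3.1)/2 = 1.7 m; q_3 = 0.40 × 0.44 × 1.7 = 0.2992 m³/s
w_4 = (12.3 − 5.1)/2 = 3.6 m; q_4 = 0.37 × 0.41 × 3.6 = 0.5461 m³/s
Stations 1, 5 contribute zero (depth or velocity is 0).
Q = Σ qᵢ = 1.075 m³/s
= 1.075 × 1000 = 1075 L/s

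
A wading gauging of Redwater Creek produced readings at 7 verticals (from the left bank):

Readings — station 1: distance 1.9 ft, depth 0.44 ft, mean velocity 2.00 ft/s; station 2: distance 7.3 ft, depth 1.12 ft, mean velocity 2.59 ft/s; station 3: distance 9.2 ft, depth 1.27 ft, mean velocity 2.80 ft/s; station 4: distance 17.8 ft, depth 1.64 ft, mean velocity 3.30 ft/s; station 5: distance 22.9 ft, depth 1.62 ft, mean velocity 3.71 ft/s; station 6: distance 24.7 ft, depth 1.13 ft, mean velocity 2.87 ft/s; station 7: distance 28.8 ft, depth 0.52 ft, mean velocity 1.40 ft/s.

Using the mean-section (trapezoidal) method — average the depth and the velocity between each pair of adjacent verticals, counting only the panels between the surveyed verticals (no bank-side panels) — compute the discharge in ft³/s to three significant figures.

98.5 ft³/s

Panel 1-2: Δb = 5.4 ft, d̄ = (0.44+1.12)/2 = 0.78, v̄ = (2.00+2.59)/2 = 2.295 → q = 5.4×0.78×2.295 = 9.667 ft³/s
Panel 2-3: Δb = 1.9 ft, d̄ = (1.12+1.27)/2 = 1.195, v̄ = (2.59+2.80)/2 = 2.695 → q = 1.9×1.195×2.695 = 6.119 ft³/s
Panel 3-4: Δb = 8.6 ft, d̄ = (1.27+1.64)/2 = 1.455, v̄ = (2.80+3.30)/2 = 3.05 → q = 8.6×1.455×3.05 = 38.16 ft³/s
Panel 4-5: Δb = 5.1 ft, d̄ = (1.64+1.62)/2 = 1.63, v̄ = (3.30+3.71)/2 = 3.505 → q = 5.1×1.63×3.505 = 29.14 ft³/s
Panel 5-6: Δb = 1.8 ft, d̄ = (1.62+1.13)/2 = 1.375, v̄ = (3.71+2.87)/2 = 3.29 → q = 1.8×1.375×3.29 = 8.143 ft³/s
Panel 6-7: Δb = 4.1 ft, d̄ = (1.13+0.52)/2 = 0.825, v̄ = (2.87+1.40)/2 = 2.135 → q = 4.1×0.825×2.135 = 7.222 ft³/s
Q = Σ q = 98.45 ft³/s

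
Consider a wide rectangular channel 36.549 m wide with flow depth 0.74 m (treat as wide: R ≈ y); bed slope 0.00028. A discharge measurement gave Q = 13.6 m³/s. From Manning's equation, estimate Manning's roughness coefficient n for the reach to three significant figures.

0.0272

A = b·y = 36.549 × 0.74 = 27.05 m²
Wide channel: R ≈ y = 0.74 m
n = (1/Q)·A·R^(2/3)·S^(1/2) = (1/13.6) × 27.05 × 0.8181 × 0.01673 = 0.02723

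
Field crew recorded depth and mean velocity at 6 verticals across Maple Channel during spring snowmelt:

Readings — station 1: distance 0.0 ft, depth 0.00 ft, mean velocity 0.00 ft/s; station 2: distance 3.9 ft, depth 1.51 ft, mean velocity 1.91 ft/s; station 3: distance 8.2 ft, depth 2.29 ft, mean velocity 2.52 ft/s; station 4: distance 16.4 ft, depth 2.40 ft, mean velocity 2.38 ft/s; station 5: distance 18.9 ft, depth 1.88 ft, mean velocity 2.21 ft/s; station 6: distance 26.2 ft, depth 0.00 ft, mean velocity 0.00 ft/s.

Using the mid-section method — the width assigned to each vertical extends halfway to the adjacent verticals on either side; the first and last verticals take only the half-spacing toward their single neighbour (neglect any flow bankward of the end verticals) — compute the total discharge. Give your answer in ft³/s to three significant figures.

98.8 ft³/s

w_2 = (8.2 − 0.0)/2 = 4.1 ft; q_2 = 1.91 × 1.51 × 4.1 = 11.82 ft³/s
w_3 = (16.4 − 3.9)/2 = 6.25 ft; q_3 = 2.52 × 2.29 × 6.25 = 36.07 ft³/s
w_4 = (18.9 − 8.2)/2 = 5.35 ft; q_4 = 2.38 × 2.40 × 5.35 = 30.56 ft³/s
w_5 = (26.2 − 16.4)/2 = 4.9 ft; q_5 = 2.21 × 1.88 × 4.9 = 20.36 ft³/s
Stations 1, 6 contribute zero (depth or velocity is 0).
Q = Σ qᵢ = 98.81 ft³/s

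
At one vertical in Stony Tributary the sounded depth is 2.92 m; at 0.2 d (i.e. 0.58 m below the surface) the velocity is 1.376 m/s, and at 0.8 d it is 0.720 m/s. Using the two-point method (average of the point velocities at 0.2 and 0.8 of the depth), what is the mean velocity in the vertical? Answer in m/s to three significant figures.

v̄ = (1.376 + 0.720) / 2 = 1.048 m/s

1.05 m/s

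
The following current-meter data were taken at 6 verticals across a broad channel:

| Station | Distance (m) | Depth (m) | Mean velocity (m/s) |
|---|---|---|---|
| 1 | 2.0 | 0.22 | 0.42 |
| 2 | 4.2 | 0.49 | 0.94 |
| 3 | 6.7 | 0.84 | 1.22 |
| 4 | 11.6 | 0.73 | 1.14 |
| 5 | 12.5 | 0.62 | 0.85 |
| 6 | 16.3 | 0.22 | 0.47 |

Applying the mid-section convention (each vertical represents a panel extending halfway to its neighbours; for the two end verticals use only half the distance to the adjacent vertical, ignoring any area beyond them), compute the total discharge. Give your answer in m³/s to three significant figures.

w_1 = (4.2 − 2.0)/2 = 1.1 m; q_1 = 0.42 × 0.22 × 1.1 = 0.1016 m³/s
w_2 = (6.7 − 2.0)/2 = 2.35 m; q_2 = 0.94 × 0.49 × 2.35 = 1.082 m³/s
w_3 = (11.6 − 4.2)/2 = 3.7 m; q_3 = 1.22 × 0.84 × 3.7 = 3.792 m³/s
w_4 = (12.5 − 6.7)/2 = 2.9 m; q_4 = 1.14 × 0.73 × 2.9 = 2.413 m³/s
w_5 = (16.3 − 11.6)/2 = 2.35 m; q_5 = 0.85 × 0.62 × 2.35 = 1.238 m³/s
w_6 = (16.3 − 12.5)/2 = 1.9 m; q_6 = 0.47 × 0.22 × 1.9 = 0.1965 m³/s
Q = Σ qᵢ = 8.824 m³/s

8.82 m³/s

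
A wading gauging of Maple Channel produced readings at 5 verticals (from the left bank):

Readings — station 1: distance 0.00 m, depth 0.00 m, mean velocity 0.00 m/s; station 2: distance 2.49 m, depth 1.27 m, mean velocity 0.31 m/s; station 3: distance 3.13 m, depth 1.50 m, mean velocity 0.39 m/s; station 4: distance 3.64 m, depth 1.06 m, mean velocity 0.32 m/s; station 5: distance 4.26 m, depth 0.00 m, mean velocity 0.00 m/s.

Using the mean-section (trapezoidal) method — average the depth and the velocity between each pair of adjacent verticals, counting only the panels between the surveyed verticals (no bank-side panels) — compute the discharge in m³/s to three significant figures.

0.840 m³/s

Panel 1-2: Δb = 2.49 m, d̄ = (0.00+1.27)/2 = 0.635, v̄ = (0.00+0.31)/2 = 0.155 → q = 2.49×0.635×0.155 = 0.2451 m³/s
Panel 2-3: Δb = 0.64 m, d̄ = (1.27+1.50)/2 = 1.385, v̄ = (0.31+0.39)/2 = 0.35 → q = 0.64×1.385×0.35 = 0.3102 m³/s
Panel 3-4: Δb = 0.51 m, d̄ = (1.50+1.06)/2 = 1.28, v̄ = (0.39+0.32)/2 = 0.355 → q = 0.51×1.28×0.355 = 0.2317 m³/s
Panel 4-5: Δb = 0.62 m, d̄ = (1.06+0.00)/2 = 0.53, v̄ = (0.32+0.00)/2 = 0.16 → q = 0.62×0.53×0.16 = 0.05258 m³/s
Q = Σ q = 0.8396 m³/s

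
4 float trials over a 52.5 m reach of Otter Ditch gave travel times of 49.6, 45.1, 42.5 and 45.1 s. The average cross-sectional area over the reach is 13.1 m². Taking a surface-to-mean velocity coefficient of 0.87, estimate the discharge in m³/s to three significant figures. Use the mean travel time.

t̄ = (49.6 + 45.1 + 42.5 + 45.1) / 4 = 45.575 s
v_surface = L / t̄ = 52.5 / 45.575 = 1.152 m/s
v_mean = 0.87 × 1.152 = 1.002 m/s
Q = A × v_mean = 13.1 × 1.002 = 13.13 m³/s

13.1 m³/s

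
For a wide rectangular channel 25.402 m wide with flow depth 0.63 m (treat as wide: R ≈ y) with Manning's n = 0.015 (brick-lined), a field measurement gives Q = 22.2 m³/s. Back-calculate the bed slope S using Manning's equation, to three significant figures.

0.000802

A = b·y = 25.402 × 0.63 = 16.00 m²
Wide channel: R ≈ y = 0.63 m
S = (Q·n / (1·A·R^(2/3)))² = (22.2×0.015 / (1×16.00×0.7349))² = 0.0008017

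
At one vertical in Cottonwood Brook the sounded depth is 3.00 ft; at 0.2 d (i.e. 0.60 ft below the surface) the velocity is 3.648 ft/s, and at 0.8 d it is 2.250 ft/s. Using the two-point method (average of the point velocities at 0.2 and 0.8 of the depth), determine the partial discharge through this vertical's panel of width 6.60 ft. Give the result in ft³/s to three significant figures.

v̄ = (3.648 + 2.250) / 2 = 2.949 ft/s
q = v̄ × d × w = 2.949 × 3.00 × 6.60 = 58.39 ft³/s

58.4 ft³/s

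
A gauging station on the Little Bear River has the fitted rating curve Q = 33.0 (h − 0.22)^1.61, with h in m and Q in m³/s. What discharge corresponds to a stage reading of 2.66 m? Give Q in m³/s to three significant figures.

Q = 33.0 × (2.66 − 0.22)^1.61 = 33.0 × 2.44^1.61 = 138.7 m³/s

139 m³/s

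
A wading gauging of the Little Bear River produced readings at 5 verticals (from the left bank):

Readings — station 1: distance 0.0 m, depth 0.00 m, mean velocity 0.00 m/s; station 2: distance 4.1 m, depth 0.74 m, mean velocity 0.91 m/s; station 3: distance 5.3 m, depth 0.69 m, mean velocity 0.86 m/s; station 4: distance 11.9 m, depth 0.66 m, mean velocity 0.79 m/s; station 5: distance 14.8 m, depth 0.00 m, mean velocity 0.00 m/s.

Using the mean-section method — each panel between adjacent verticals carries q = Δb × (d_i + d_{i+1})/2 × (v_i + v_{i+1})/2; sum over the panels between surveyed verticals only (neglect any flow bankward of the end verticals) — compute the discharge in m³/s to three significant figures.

5.50 m³/s

Panel 1-2: Δb = 4.1 m, d̄ = (0.00+0.74)/2 = 0.37, v̄ = (0.00+0.91)/2 = 0.455 → q = 4.1×0.37×0.455 = 0.6902 m³/s
Panel 2-3: Δb = 1.2 m, d̄ = (0.74+0.69)/2 = 0.715, v̄ = (0.91+0.86)/2 = 0.885 → q = 1.2×0.715×0.885 = 0.7593 m³/s
Panel 3-4: Δb = 6.6 m, d̄ = (0.69+0.66)/2 = 0.675, v̄ = (0.86+0.79)/2 = 0.825 → q = 6.6×0.675×0.825 = 3.675 m³/s
Panel 4-5: Δb = 2.9 m, d̄ = (0.66+0.00)/2 = 0.33, v̄ = (0.79+0.00)/2 = 0.395 → q = 2.9×0.33×0.395 = 0.3780 m³/s
Q = Σ q = 5.503 m³/s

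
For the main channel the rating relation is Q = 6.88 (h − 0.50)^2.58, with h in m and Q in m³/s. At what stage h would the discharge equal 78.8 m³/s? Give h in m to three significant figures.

h − h₀ = (Q/C)^(1/b) = (78.8/6.88)^(1/2.58) = 2.573 m
h = 0.50 + 2.573 = 3.073 m

3.07 m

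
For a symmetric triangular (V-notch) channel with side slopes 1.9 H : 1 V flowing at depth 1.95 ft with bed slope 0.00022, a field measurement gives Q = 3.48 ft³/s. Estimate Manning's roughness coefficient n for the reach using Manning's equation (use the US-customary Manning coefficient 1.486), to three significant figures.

0.0415

A = z·y² = 1.9×1.95² = 7.225 ft²
P = 2y√(1+z²) = 2×1.95×√(1+1.9²) = 8.374 ft
R = A/P = 7.225/8.374 = 0.8628 ft
n = (1.486/Q)·A·R^(2/3)·S^(1/2) = (1.486/3.48) × 7.225 × 0.9063 × 0.01483 = 0.04147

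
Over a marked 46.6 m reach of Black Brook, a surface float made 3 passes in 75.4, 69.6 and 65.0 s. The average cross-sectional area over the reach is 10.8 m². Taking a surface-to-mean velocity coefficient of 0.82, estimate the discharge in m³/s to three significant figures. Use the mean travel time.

t̄ = (75.4 + 69.6 + 65.0) / 3 = 70 s
v_surface = L / t̄ = 46.6 / 70 = 0.6657 m/s
v_mean = 0.82 × 0.6657 = 0.5459 m/s
Q = A × v_mean = 10.8 × 0.5459 = 5.896 m³/s

5.90 m³/s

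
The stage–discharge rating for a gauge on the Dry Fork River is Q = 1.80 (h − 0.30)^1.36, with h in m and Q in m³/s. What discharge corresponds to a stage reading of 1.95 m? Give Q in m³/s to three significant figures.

Q = 1.80 × (1.95 − 0.30)^1.36 = 1.80 × 1.65^1.36 = 3.557 m³/s

3.56 m³/s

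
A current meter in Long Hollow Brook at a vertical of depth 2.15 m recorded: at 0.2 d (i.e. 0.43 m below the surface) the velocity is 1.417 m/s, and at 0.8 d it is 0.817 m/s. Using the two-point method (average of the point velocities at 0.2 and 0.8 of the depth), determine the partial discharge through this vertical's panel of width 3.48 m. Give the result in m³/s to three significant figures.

v̄ = (1.417 + 0.817) / 2 = 1.117 m/s
q = v̄ × d × w = 1.117 × 2.15 × 3.48 = 8.357 m³/s

8.36 m³/s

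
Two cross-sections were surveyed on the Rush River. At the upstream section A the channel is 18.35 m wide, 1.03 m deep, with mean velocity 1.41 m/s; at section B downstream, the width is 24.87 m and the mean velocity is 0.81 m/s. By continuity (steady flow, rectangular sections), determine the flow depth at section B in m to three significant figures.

Q = A₁V₁ = (18.35×1.03) × 1.41 = 26.65 m³/s
d₂ = Q/(b₂ V₂) = 26.65/(24.87×0.81) = 1.323 m

1.32 m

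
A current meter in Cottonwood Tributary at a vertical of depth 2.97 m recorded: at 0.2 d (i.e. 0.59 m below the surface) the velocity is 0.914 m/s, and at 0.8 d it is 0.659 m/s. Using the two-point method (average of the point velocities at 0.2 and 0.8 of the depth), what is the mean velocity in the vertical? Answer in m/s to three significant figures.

0.787 m/s

v̄ = (0.914 + 0.659) / 2 = 0.7865 m/s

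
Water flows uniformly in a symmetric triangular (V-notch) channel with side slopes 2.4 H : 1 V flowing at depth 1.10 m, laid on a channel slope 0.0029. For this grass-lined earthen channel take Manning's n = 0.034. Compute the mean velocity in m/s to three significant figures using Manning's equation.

A = z·y² = 2.4×1.10² = 2.904 m²
P = 2y√(1+z²) = 2×1.10×√(1+2.4²) = 5.720 m
R = A/P = 2.904/5.720 = 0.5077 m
Q = (1/n)·A·R^(2/3)·S^(1/2) = (1/0.034) × 2.904 × 0.5077^(2/3) × 0.0029^(1/2) = 2.927 m³/s
V = Q/A = 2.927/2.904 = 1.008 m/s

1.01 m/s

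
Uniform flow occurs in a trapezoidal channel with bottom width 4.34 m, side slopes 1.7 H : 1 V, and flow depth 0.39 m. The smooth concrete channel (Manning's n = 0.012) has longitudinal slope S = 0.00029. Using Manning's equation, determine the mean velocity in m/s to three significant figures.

A = (b + z·y)·y = (4.34 + 1.7×0.39)×0.39 = 1.951 m²
P = b + 2y√(1+z²) = 4.34 + 2×0.39×√(1+1.7²) = 5.878 m
R = A/P = 1.951/5.878 = 0.3319 m
Q = (1/n)·A·R^(2/3)·S^(1/2) = (1/0.012) × 1.951 × 0.3319^(2/3) × 0.00029^(1/2) = 1.327 m³/s
V = Q/A = 1.327/1.951 = 0.6803 m/s

0.680 m/s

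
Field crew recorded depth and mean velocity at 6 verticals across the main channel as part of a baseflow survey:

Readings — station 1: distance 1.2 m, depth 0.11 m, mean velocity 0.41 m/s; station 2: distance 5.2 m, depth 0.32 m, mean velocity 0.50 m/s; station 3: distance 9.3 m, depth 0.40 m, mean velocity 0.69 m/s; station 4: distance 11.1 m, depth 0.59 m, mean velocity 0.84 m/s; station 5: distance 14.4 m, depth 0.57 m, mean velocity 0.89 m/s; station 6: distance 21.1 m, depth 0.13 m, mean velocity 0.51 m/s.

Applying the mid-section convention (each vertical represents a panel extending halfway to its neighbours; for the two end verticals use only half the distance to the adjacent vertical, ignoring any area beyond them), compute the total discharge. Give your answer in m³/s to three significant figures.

5.57 m³/s

w_1 = (5.2 − 1.2)/2 = 2 m; q_1 = 0.41 × 0.11 × 2 = 0.09020 m³/s
w_2 = (9.3 − 1.2)/2 = 4.05 m; q_2 = 0.50 × 0.32 × 4.05 = 0.6480 m³/s
w_3 = (11.1 − 5.2)/2 = 2.95 m; q_3 = 0.69 × 0.40 × 2.95 = 0.8142 m³/s
w_4 = (14.4 − 9.3)/2 = 2.55 m; q_4 = 0.84 × 0.59 × 2.55 = 1.264 m³/s
w_5 = (21.1 − 11.1)/2 = 5 m; q_5 = 0.89 × 0.57 × 5 = 2.537 m³/s
w_6 = (21.1 − 14.4)/2 = 3.35 m; q_6 = 0.51 × 0.13 × 3.35 = 0.2221 m³/s
Q = Σ qᵢ = 5.575 m³/s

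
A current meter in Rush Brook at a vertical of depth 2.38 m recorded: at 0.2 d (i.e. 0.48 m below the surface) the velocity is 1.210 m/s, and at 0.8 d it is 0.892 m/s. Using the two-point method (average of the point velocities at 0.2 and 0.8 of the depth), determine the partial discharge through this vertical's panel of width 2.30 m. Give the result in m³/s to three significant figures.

5.75 m³/s

v̄ = (1.210 + 0.892) / 2 = 1.051 m/s
q = v̄ × d × w = 1.051 × 2.38 × 2.30 = 5.753 m³/s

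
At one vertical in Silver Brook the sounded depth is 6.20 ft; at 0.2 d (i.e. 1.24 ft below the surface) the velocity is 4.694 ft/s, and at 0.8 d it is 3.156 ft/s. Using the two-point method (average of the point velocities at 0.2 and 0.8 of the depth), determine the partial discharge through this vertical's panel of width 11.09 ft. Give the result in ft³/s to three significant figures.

v̄ = (4.694 + 3.156) / 2 = 3.925 ft/s
q = v̄ × d × w = 3.925 × 6.20 × 11.09 = 269.9 ft³/s

270 ft³/s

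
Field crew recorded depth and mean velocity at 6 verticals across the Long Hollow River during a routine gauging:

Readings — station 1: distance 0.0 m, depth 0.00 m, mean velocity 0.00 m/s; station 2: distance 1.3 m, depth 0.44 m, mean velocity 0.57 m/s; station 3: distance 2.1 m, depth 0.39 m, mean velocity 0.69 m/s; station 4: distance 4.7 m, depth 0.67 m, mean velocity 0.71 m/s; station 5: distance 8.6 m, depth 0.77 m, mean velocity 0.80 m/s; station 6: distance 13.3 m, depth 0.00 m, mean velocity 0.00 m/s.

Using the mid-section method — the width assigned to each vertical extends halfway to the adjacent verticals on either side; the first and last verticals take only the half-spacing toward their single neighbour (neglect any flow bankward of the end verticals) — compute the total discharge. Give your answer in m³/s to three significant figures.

4.92 m³/s

w_2 = (2.1 − 0.0)/2 = 1.05 m; q_2 = 0.57 × 0.44 × 1.05 = 0.2633 m³/s
w_3 = (4.7 − 1.3)/2 = 1.7 m; q_3 = 0.69 × 0.39 × 1.7 = 0.4575 m³/s
w_4 = (8.6 − 2.1)/2 = 3.25 m; q_4 = 0.71 × 0.67 × 3.25 = 1.546 m³/s
w_5 = (13.3 − 4.7)/2 = 4.3 m; q_5 = 0.80 × 0.77 × 4.3 = 2.649 m³/s
Stations 1, 6 contribute zero (depth or velocity is 0).
Q = Σ qᵢ = 4.916 m³/s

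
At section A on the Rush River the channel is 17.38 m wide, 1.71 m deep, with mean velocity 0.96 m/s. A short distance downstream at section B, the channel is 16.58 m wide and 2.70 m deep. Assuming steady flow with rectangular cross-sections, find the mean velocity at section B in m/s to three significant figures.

0.637 m/s

Q = A₁V₁ = (17.38×1.71) × 0.96 = 28.53 m³/s
A₂ = 16.58 × 2.70 = 44.77 m²
V₂ = Q/A₂ = 28.53/44.77 = 0.6373 m/s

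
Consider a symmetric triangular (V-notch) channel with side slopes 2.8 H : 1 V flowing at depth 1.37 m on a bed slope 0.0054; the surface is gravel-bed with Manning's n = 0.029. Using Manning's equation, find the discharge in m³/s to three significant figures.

9.94 m³/s

A = z·y² = 2.8×1.37² = 5.255 m²
P = 2y√(1+z²) = 2×1.37×√(1+2.8²) = 8.147 m
R = A/P = 5.255/8.147 = 0.6451 m
Q = (1/n)·A·R^(2/3)·S^(1/2) = (1/0.029) × 5.255 × 0.6451^(2/3) × 0.0054^(1/2) = 9.942 m³/s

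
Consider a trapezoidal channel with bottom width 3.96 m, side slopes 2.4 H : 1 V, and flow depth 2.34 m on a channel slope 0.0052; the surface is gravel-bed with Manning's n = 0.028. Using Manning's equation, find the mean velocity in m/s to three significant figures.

A = (b + z·y)·y = (3.96 + 2.4×2.34)×2.34 = 22.41 m²
P = b + 2y√(1+z²) = 3.96 + 2×2.34×√(1+2.4²) = 16.13 m
R = A/P = 22.41/16.13 = 1.389 m
Q = (1/n)·A·R^(2/3)·S^(1/2) = (1/0.028) × 22.41 × 1.389^(2/3) × 0.0052^(1/2) = 71.85 m³/s
V = Q/A = 71.85/22.41 = 3.207 m/s

3.21 m/s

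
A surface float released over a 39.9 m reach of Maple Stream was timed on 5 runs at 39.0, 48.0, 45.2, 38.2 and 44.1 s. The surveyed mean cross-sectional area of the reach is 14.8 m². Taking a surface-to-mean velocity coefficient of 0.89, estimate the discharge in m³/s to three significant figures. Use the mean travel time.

12.3 m³/s

t̄ = (39.0 + 48.0 + 45.2 + 38.2 + 44.1) / 5 = 42.9 s
v_surface = L / t̄ = 39.9 / 42.9 = 0.9301 m/s
v_mean = 0.89 × 0.9301 = 0.8278 m/s
Q = A × v_mean = 14.8 × 0.8278 = 12.25 m³/s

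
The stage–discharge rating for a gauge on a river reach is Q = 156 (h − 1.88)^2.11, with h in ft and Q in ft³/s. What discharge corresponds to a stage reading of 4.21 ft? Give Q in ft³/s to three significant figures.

929 ft³/s

Q = 156 × (4.21 − 1.88)^2.11 = 156 × 2.33^2.11 = 929.5 ft³/s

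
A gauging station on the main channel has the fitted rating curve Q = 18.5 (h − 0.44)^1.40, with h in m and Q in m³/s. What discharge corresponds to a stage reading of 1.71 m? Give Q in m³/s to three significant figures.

25.9 m³/s

Q = 18.5 × (1.71 − 0.44)^1.40 = 18.5 × 1.27^1.40 = 25.85 m³/s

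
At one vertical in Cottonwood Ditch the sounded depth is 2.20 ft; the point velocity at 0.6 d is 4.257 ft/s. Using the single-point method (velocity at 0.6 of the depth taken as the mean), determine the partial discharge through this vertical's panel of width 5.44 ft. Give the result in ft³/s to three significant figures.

v̄ = v₀.₆ = 4.257 ft/s
q = v̄ × d × w = 4.257 × 2.20 × 5.44 = 50.95 ft³/s

50.9 ft³/s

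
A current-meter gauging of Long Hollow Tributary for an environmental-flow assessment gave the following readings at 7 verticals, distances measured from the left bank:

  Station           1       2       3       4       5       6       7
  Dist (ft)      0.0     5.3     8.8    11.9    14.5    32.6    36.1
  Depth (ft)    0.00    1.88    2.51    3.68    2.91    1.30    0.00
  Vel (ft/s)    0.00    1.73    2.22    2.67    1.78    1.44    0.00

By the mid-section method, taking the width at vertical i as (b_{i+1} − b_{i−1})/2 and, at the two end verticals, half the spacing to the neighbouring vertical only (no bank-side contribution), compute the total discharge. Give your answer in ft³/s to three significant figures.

w_2 = (8.8 − 0.0)/2 = 4.4 ft; q_2 = 1.73 × 1.88 × 4.4 = 14.31 ft³/s
w_3 = (11.9 − 5.3)/2 = 3.3 ft; q_3 = 2.22 × 2.51 × 3.3 = 18.39 ft³/s
w_4 = (14.5 − 8.8)/2 = 2.85 ft; q_4 = 2.67 × 3.68 × 2.85 = 28.00 ft³/s
w_5 = (32.6 − 11.9)/2 = 10.35 ft; q_5 = 1.78 × 2.91 × 10.35 = 53.61 ft³/s
w_6 = (36.1 − 14.5)/2 = 10.8 ft; q_6 = 1.44 × 1.30 × 10.8 = 20.22 ft³/s
Stations 1, 7 contribute zero (depth or velocity is 0).
Q = Σ qᵢ = 134.5 ft³/s

135 ft³/s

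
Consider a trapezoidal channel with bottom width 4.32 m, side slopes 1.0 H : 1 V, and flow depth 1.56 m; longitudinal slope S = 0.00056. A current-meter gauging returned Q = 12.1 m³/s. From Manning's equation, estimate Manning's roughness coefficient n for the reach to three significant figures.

0.0185

A = (b + z·y)·y = (4.32 + 1.0×1.56)×1.56 = 9.173 m²
P = b + 2y√(1+z²) = 4.32 + 2×1.56×√(1+1.0²) = 8.732 m
R = A/P = 9.173/8.732 = 1.050 m
n = (1/Q)·A·R^(2/3)·S^(1/2) = (1/12.1) × 9.173 × 1.033 × 0.02366 = 0.01854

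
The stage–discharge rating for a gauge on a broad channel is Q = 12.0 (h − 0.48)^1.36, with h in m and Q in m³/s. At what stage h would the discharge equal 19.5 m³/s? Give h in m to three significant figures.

1.91 m

h − h₀ = (Q/C)^(1/b) = (19.5/12.0)^(1/1.36) = 1.429 m
h = 0.48 + 1.429 = 1.909 m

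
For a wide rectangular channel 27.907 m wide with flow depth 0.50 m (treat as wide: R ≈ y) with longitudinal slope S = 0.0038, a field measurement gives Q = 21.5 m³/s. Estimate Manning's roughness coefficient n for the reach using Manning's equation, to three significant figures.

0.0252

A = b·y = 27.907 × 0.50 = 13.95 m²
Wide channel: R ≈ y = 0.50 m
n = (1/Q)·A·R^(2/3)·S^(1/2) = (1/21.5) × 13.95 × 0.6300 × 0.06164 = 0.02520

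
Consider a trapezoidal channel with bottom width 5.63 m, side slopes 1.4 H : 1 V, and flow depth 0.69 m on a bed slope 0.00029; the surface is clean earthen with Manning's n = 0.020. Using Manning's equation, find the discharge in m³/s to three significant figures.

A = (b + z·y)·y = (5.63 + 1.4×0.69)×0.69 = 4.551 m²
P = b + 2y√(1+z²) = 5.63 + 2×0.69×√(1+1.4²) = 8.004 m
R = A/P = 4.551/8.004 = 0.5686 m
Q = (1/n)·A·R^(2/3)·S^(1/2) = (1/0.020) × 4.551 × 0.5686^(2/3) × 0.00029^(1/2) = 2.660 m³/s

2.66 m³/s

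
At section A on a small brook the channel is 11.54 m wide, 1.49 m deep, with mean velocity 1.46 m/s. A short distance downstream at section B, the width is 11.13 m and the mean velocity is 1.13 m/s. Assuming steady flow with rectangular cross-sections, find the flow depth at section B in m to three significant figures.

2.00 m

Q = A₁V₁ = (11.54×1.49) × 1.46 = 25.10 m³/s
d₂ = Q/(b₂ V₂) = 25.10/(11.13×1.13) = 1.996 m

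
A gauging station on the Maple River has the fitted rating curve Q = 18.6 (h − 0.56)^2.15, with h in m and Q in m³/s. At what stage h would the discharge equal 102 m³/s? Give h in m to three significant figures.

h − h₀ = (Q/C)^(1/b) = (102/18.6)^(1/2.15) = 2.207 m
h = 0.56 + 2.207 = 2.767 m

2.77 m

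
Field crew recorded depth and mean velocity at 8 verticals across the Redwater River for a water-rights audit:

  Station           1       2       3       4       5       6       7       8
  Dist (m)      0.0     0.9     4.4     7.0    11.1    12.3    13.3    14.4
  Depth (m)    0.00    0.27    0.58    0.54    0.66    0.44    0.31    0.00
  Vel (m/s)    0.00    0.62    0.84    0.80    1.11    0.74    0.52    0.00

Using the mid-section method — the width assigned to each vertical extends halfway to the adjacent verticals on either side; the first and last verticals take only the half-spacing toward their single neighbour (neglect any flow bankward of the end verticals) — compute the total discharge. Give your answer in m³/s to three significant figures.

w_2 = (4.4 − 0.0)/2 = 2.2 m; q_2 = 0.62 × 0.27 × 2.2 = 0.3683 m³/s
w_3 = (7.0 − 0.9)/2 = 3.05 m; q_3 = 0.84 × 0.58 × 3.05 = 1.486 m³/s
w_4 = (11.1 − 4.4)/2 = 3.35 m; q_4 = 0.80 × 0.54 × 3.35 = 1.447 m³/s
w_5 = (12.3 − 7.0)/2 = 2.65 m; q_5 = 1.11 × 0.66 × 2.65 = 1.941 m³/s
w_6 = (13.3 − 11.1)/2 = 1.1 m; q_6 = 0.74 × 0.44 × 1.1 = 0.3582 m³/s
w_7 = (14.4 − 12.3)/2 = 1.05 m; q_7 = 0.52 × 0.31 × 1.05 = 0.1693 m³/s
Stations 1, 8 contribute zero (depth or velocity is 0).
Q = Σ qᵢ = 5.770 m³/s

5.77 m³/s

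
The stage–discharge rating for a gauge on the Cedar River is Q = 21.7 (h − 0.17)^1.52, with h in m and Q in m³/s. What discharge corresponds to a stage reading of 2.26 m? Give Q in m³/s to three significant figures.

66.5 m³/s

Q = 21.7 × (2.26 − 0.17)^1.52 = 21.7 × 2.09^1.52 = 66.54 m³/s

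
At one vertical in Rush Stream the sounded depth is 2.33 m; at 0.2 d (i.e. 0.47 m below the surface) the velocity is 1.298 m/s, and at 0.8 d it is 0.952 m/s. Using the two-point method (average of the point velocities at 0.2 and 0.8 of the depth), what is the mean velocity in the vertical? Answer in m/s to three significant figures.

v̄ = (1.298 + 0.952) / 2 = 1.125 m/s

1.13 m/s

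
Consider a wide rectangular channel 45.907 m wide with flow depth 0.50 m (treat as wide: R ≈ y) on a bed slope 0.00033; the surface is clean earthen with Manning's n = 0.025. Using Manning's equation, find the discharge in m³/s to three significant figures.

10.5 m³/s

A = b·y = 45.907 × 0.50 = 22.95 m²
Wide channel: R ≈ y = 0.50 m
Q = (1/n)·A·R^(2/3)·S^(1/2) = (1/0.025) × 22.95 × 0.5000^(2/3) × 0.00033^(1/2) = 10.51 m³/s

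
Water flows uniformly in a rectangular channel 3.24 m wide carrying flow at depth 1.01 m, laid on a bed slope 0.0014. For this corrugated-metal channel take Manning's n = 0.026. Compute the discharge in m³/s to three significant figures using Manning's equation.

3.43 m³/s

A = b·y = 3.24 × 1.01 = 3.272 m²
P = b + 2y = 3.24 + 2×1.01 = 5.260 m
R = A/P = 3.272/5.260 = 0.6221 m
Q = (1/n)·A·R^(2/3)·S^(1/2) = (1/0.026) × 3.272 × 0.6221^(2/3) × 0.0014^(1/2) = 3.432 m³/s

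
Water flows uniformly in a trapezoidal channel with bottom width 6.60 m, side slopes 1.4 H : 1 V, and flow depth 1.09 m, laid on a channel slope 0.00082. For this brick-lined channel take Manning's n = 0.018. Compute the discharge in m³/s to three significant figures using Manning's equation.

A = (b + z·y)·y = (6.60 + 1.4×1.09)×1.09 = 8.857 m²
P = b + 2y√(1+z²) = 6.60 + 2×1.09×√(1+1.4²) = 10.35 m
R = A/P = 8.857/10.35 = 0.8557 m
Q = (1/n)·A·R^(2/3)·S^(1/2) = (1/0.018) × 8.857 × 0.8557^(2/3) × 0.00082^(1/2) = 12.70 m³/s

12.7 m³/s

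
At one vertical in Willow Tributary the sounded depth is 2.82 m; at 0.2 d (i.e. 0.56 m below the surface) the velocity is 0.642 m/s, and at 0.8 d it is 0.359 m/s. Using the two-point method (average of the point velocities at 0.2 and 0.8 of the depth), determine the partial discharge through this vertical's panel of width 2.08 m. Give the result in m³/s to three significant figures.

v̄ = (0.642 + 0.359) / 2 = 0.5005 m/s
q = v̄ × d × w = 0.5005 × 2.82 × 2.08 = 2.936 m³/s

2.94 m³/s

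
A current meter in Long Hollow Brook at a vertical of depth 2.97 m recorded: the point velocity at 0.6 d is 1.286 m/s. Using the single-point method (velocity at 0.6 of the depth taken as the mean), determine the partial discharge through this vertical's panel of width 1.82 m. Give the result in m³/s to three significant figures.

v̄ = v₀.₆ = 1.286 m/s
q = v̄ × d × w = 1.286 × 2.97 × 1.82 = 6.951 m³/s

6.95 m³/s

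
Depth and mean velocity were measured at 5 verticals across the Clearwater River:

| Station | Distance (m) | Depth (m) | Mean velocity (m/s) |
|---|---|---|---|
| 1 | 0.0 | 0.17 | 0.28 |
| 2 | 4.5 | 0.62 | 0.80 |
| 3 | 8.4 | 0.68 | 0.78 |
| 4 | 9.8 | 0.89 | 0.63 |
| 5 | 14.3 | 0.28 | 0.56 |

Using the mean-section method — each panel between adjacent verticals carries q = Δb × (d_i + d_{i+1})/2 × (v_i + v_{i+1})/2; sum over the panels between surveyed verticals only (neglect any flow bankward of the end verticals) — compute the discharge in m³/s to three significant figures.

5.30 m³/s

Panel 1-2: Δb = 4.5 m, d̄ = (0.17+0.62)/2 = 0.395, v̄ = (0.28+0.80)/2 = 0.54 → q = 4.5×0.395×0.54 = 0.9599 m³/s
Panel 2-3: Δb = 3.9 m, d̄ = (0.62+0.68)/2 = 0.65, v̄ = (0.80+0.78)/2 = 0.79 → q = 3.9×0.65×0.79 = 2.003 m³/s
Panel 3-4: Δb = 1.4 m, d̄ = (0.68+0.89)/2 = 0.785, v̄ = (0.78+0.63)/2 = 0.705 → q = 1.4×0.785×0.705 = 0.7748 m³/s
Panel 4-5: Δb = 4.5 m, d̄ = (0.89+0.28)/2 = 0.585, v̄ = (0.63+0.56)/2 = 0.595 → q = 4.5×0.585×0.595 = 1.566 m³/s
Q = Σ q = 5.304 m³/s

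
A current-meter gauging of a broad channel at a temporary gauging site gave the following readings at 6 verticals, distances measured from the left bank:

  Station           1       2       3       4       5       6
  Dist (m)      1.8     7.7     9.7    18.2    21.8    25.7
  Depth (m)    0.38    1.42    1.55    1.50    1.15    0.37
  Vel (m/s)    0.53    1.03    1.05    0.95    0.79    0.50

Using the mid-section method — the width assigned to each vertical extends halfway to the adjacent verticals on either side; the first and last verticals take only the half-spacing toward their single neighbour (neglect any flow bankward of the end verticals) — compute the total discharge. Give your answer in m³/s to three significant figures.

w_1 = (7.7 − 1.8)/2 = 2.95 m; q_1 = 0.53 × 0.38 × 2.95 = 0.5941 m³/s
w_2 = (9.7 − 1.8)/2 = 3.95 m; q_2 = 1.03 × 1.42 × 3.95 = 5.777 m³/s
w_3 = (18.2 − 7.7)/2 = 5.25 m; q_3 = 1.05 × 1.55 × 5.25 = 8.544 m³/s
w_4 = (21.8 − 9.7)/2 = 6.05 m; q_4 = 0.95 × 1.50 × 6.05 = 8.621 m³/s
w_5 = (25.7 − 18.2)/2 = 3.75 m; q_5 = 0.79 × 1.15 × 3.75 = 3.407 m³/s
w_6 = (25.7 − 21.8)/2 = 1.95 m; q_6 = 0.50 × 0.37 × 1.95 = 0.3608 m³/s
Q = Σ qᵢ = 27.30 m³/s

27.3 m³/s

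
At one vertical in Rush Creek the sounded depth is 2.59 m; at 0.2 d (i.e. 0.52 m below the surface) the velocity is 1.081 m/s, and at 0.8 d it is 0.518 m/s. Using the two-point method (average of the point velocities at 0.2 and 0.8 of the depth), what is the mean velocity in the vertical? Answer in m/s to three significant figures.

0.800 m/s

v̄ = (1.081 + 0.518) / 2 = 0.7995 m/s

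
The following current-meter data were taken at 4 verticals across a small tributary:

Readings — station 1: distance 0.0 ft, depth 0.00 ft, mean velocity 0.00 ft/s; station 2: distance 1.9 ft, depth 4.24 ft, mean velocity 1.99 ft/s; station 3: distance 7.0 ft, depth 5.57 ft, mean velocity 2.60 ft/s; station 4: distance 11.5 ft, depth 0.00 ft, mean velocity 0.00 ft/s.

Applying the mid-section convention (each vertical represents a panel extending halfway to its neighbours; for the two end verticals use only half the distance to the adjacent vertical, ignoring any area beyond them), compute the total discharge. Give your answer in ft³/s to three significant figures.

99.0 ft³/s

w_2 = (7.0 − 0.0)/2 = 3.5 ft; q_2 = 1.99 × 4.24 × 3.5 = 29.53 ft³/s
w_3 = (11.5 − 1.9)/2 = 4.8 ft; q_3 = 2.60 × 5.57 × 4.8 = 69.51 ft³/s
Stations 1, 4 contribute zero (depth or velocity is 0).
Q = Σ qᵢ = 99.05 ft³/s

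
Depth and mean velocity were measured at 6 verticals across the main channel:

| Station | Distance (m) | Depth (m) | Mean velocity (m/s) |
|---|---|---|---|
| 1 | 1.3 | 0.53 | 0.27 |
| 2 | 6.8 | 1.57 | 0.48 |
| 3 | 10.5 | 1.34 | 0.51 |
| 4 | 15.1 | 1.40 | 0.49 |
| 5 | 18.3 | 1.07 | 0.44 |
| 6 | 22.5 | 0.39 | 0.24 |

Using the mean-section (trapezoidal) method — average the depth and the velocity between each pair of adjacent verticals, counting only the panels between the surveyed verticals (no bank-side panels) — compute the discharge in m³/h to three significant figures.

Panel 1-2: Δb = 5.5 m, d̄ = (0.53+1.57)/2 = 1.05, v̄ = (0.27+0.48)/2 = 0.375 → q = 5.5×1.05×0.375 = 2.166 m³/s
Panel 2-3: Δb = 3.7 m, d̄ = (1.57+1.34)/2 = 1.455, v̄ = (0.48+0.51)/2 = 0.495 → q = 3.7×1.455×0.495 = 2.665 m³/s
Panel 3-4: Δb = 4.6 m, d̄ = (1.34+1.40)/2 = 1.37, v̄ = (0.51+0.49)/2 = 0.5 → q = 4.6×1.37×0.5 = 3.151 m³/s
Panel 4-5: Δb = 3.2 m, d̄ = (1.40+1.07)/2 = 1.235, v̄ = (0.49+0.44)/2 = 0.465 → q = 3.2×1.235×0.465 = 1.838 m³/s
Panel 5-6: Δb = 4.2 m, d̄ = (1.07+0.39)/2 = 0.73, v̄ = (0.44+0.24)/2 = 0.34 → q = 4.2×0.73×0.34 = 1.042 m³/s
Q = Σ q = 10.86 m³/s
= 10.86 × 3600 = 39100 m³/h

39100 m³/h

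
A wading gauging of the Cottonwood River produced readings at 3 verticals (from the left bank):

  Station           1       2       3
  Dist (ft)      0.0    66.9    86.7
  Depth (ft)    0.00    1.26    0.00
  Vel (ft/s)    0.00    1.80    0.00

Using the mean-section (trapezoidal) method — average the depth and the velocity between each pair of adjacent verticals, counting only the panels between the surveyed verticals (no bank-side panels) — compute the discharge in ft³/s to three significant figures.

49.2 ft³/s

Panel 1-2: Δb = 66.9 ft, d̄ = (0.00+1.26)/2 = 0.63, v̄ = (0.00+1.80)/2 = 0.9 → q = 66.9×0.63×0.9 = 37.93 ft³/s
Panel 2-3: Δb = 19.8 ft, d̄ = (1.26+0.00)/2 = 0.63, v̄ = (1.80+0.00)/2 = 0.9 → q = 19.8×0.63×0.9 = 11.23 ft³/s
Q = Σ q = 49.16 ft³/s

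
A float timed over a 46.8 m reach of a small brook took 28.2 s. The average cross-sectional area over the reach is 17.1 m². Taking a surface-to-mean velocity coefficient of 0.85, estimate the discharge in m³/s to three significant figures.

24.1 m³/s

v_surface = L / t̄ = 46.8 / 28.2 = 1.660 m/s
v_mean = 0.85 × 1.660 = 1.411 m/s
Q = A × v_mean = 17.1 × 1.411 = 24.12 m³/s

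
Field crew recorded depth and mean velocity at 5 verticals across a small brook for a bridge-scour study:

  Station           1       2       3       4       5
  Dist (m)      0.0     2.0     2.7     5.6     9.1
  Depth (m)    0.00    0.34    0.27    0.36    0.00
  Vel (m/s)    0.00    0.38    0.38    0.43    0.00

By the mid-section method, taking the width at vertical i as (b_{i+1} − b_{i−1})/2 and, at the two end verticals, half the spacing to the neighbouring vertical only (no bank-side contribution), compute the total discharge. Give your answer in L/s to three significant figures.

854 L/s

w_2 = (2.7 − 0.0)/2 = 1.35 m; q_2 = 0.38 × 0.34 × 1.35 = 0.1744 m³/s
w_3 = (5.6 − 2.0)/2 = 1.8 m; q_3 = 0.38 × 0.27 × 1.8 = 0.1847 m³/s
w_4 = (9.1 − 2.7)/2 = 3.2 m; q_4 = 0.43 × 0.36 × 3.2 = 0.4954 m³/s
Stations 1, 5 contribute zero (depth or velocity is 0).
Q = Σ qᵢ = 0.8545 m³/s
= 0.8545 × 1000 = 854.5 L/s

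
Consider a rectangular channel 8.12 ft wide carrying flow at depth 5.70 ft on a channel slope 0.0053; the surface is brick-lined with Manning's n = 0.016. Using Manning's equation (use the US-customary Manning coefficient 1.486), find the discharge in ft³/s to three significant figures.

A = b·y = 8.12 × 5.70 = 46.28 ft²
P = b + 2y = 8.12 + 2×5.70 = 19.52 ft
R = A/P = 46.28/19.52 = 2.371 ft
Q = (1.486/n)·A·R^(2/3)·S^(1/2) = (1.486/0.016) × 46.28 × 2.371^(2/3) × 0.0053^(1/2) = 556.5 ft³/s

556 ft³/s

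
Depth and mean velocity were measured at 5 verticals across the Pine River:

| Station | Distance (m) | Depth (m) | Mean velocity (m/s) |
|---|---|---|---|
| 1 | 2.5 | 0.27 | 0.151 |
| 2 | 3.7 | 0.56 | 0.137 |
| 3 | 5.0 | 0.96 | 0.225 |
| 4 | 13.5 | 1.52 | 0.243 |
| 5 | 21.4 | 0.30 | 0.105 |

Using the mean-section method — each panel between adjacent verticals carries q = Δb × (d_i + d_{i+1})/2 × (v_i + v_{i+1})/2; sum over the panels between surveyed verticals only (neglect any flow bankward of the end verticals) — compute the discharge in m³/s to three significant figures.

Panel 1-2: Δb = 1.2 m, d̄ = (0.27+0.56)/2 = 0.415, v̄ = (0.151+0.137)/2 = 0.144 → q = 1.2×0.415×0.144 = 0.07171 m³/s
Panel 2-3: Δb = 1.3 m, d̄ = (0.56+0.96)/2 = 0.76, v̄ = (0.137+0.225)/2 = 0.181 → q = 1.3×0.76×0.181 = 0.1788 m³/s
Panel 3-4: Δb = 8.5 m, d̄ = (0.96+1.52)/2 = 1.24, v̄ = (0.225+0.243)/2 = 0.234 → q = 8.5×1.24×0.234 = 2.466 m³/s
Panel 4-5: Δb = 7.9 m, d̄ = (1.52+0.30)/2 = 0.91, v̄ = (0.243+0.105)/2 = 0.174 → q = 7.9×0.91×0.174 = 1.251 m³/s
Q = Σ q = 3.968 m³/s

3.97 m³/s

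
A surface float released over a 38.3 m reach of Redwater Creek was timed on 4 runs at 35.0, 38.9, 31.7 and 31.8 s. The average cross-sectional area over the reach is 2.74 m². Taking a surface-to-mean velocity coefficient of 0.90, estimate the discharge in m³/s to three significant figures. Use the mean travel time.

2.75 m³/s

t̄ = (35.0 + 38.9 + 31.7 + 31.8) / 4 = 34.35 s
v_surface = L / t̄ = 38.3 / 34.35 = 1.115 m/s
v_mean = 0.90 × 1.115 = 1.003 m/s
Q = A × v_mean = 2.74 × 1.003 = 2.750 m³/s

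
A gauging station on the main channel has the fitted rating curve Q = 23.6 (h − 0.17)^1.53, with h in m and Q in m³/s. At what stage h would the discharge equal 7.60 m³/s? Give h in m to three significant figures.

0.647 m

h − h₀ = (Q/C)^(1/b) = (7.60/23.6)^(1/1.53) = 0.4768 m
h = 0.17 + 0.4768 = 0.6468 m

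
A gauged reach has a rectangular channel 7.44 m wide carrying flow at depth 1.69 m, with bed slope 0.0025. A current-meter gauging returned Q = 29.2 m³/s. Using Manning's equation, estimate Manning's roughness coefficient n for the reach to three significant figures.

A = b·y = 7.44 × 1.69 = 12.57 m²
P = b + 2y = 7.44 + 2×1.69 = 10.82 m
R = A/P = 12.57/10.82 = 1.162 m
n = (1/Q)·A·R^(2/3)·S^(1/2) = (1/29.2) × 12.57 × 1.105 × 0.05000 = 0.02380

0.0238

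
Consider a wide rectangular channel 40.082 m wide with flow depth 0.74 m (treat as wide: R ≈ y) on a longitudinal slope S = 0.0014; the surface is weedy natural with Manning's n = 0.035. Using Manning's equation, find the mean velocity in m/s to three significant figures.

A = b·y = 40.082 × 0.74 = 29.66 m²
Wide channel: R ≈ y = 0.74 m
Q = (1/n)·A·R^(2/3)·S^(1/2) = (1/0.035) × 29.66 × 0.7400^(2/3) × 0.0014^(1/2) = 25.94 m³/s
V = Q/A = 25.94/29.66 = 0.8746 m/s

0.875 m/s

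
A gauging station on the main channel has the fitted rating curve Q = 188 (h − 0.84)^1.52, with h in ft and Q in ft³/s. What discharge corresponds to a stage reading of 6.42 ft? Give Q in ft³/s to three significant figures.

Q = 188 × (6.42 − 0.84)^1.52 = 188 × 5.58^1.52 = 2565 ft³/s

2560 ft³/s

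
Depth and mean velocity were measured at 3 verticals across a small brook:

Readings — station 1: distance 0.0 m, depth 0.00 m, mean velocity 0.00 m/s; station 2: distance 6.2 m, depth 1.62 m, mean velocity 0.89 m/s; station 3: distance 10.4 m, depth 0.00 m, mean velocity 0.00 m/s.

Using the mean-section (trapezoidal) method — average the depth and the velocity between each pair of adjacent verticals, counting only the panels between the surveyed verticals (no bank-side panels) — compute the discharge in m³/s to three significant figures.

3.75 m³/s

Panel 1-2: Δb = 6.2 m, d̄ = (0.00+1.62)/2 = 0.81, v̄ = (0.00+0.89)/2 = 0.445 → q = 6.2×0.81×0.445 = 2.235 m³/s
Panel 2-3: Δb = 4.2 m, d̄ = (1.62+0.00)/2 = 0.81, v̄ = (0.89+0.00)/2 = 0.445 → q = 4.2×0.81×0.445 = 1.514 m³/s
Q = Σ q = 3.749 m³/s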